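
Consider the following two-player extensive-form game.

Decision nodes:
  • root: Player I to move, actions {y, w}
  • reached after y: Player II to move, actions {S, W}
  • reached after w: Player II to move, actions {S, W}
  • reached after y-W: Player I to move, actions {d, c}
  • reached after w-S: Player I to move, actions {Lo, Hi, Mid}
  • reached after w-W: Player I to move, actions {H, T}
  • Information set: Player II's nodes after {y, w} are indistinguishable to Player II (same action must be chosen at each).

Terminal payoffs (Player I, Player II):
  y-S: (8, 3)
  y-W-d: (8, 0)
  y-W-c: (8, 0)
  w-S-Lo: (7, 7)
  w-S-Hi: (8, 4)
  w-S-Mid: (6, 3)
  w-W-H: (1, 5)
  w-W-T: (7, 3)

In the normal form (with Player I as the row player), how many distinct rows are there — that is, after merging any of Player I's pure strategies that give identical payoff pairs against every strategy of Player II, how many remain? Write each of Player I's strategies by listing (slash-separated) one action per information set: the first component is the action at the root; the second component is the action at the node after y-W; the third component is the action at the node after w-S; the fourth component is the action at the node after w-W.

Player I has 24 pure strategies: y/d/Lo/H, y/d/Lo/T, y/d/Hi/H, y/d/Hi/T, y/d/Mid/H, y/d/Mid/T, y/c/Lo/H, y/c/Lo/T, y/c/Hi/H, y/c/Hi/T, y/c/Mid/H, y/c/Mid/T, w/d/Lo/H, w/d/Lo/T, w/d/Hi/H, w/d/Hi/T, w/d/Mid/H, w/d/Mid/T, w/c/Lo/H, w/c/Lo/T, w/c/Hi/H, w/c/Hi/T, w/c/Mid/H, w/c/Mid/T. Columns: S, W.
{y/d/Lo/H, y/d/Lo/T, y/d/Hi/H, y/d/Hi/T, y/d/Mid/H, y/d/Mid/T, y/c/Lo/H, y/c/Lo/T, y/c/Hi/H, y/c/Hi/T, y/c/Mid/H, y/c/Mid/T} → row (8,3) (8,0)
{w/d/Lo/H, w/c/Lo/H} → row (7,7) (1,5)
{w/d/Lo/T, w/c/Lo/T} → row (7,7) (7,3)
{w/d/Hi/H, w/c/Hi/H} → row (8,4) (1,5)
{w/d/Hi/T, w/c/Hi/T} → row (8,4) (7,3)
{w/d/Mid/H, w/c/Mid/H} → row (6,3) (1,5)
{w/d/Mid/T, w/c/Mid/T} → row (6,3) (7,3)
That's 7 distinct rows out of 24 strategies.

7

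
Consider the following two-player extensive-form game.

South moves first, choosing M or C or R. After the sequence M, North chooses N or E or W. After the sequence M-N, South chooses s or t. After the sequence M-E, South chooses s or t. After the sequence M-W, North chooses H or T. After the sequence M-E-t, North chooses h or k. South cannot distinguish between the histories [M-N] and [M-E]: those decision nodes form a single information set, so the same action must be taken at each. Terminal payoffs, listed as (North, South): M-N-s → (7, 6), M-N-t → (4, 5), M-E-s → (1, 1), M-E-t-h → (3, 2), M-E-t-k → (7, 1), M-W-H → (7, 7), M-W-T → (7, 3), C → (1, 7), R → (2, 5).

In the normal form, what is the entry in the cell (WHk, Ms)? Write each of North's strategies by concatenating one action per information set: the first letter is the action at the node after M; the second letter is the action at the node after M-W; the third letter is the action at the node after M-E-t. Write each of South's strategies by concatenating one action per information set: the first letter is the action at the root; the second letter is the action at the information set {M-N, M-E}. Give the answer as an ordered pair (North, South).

(7, 7)

Trace the play path from the root:
  South plays M
  North plays W at [M]
  North plays H at [M-W]
→ terminal payoff (7, 7).
(North's choice at the node after M-E-t is never reached on this path, so it doesn't affect the outcome.)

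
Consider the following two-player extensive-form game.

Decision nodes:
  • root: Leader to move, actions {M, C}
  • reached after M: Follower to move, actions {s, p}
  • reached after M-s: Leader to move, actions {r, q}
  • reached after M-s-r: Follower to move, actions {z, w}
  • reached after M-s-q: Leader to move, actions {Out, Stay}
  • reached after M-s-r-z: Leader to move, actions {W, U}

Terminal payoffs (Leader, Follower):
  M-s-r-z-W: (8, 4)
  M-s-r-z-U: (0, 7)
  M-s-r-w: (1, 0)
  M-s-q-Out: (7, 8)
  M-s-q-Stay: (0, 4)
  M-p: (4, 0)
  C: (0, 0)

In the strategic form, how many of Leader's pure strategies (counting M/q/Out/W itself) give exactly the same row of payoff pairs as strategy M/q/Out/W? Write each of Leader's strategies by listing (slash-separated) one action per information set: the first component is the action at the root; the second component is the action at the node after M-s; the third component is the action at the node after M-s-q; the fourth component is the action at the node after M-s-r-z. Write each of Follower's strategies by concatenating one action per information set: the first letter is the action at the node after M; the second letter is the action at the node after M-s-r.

2

Row for M/q/Out/W (columns sz, sw, pz, pw): (7,8) (7,8) (4,0) (4,0).
Under M/q/Out/W, Leader's choice at the node after M-s-r-z can never be reached regardless of what Follower does, so varying those choices leaves every outcome unchanged.
Holding the reachable choices fixed and varying the unreachable one freely already gives 2 equivalent strategies.
No other strategy reproduces this row, so those 2 are the full class: M/q/Out/W, M/q/Out/U.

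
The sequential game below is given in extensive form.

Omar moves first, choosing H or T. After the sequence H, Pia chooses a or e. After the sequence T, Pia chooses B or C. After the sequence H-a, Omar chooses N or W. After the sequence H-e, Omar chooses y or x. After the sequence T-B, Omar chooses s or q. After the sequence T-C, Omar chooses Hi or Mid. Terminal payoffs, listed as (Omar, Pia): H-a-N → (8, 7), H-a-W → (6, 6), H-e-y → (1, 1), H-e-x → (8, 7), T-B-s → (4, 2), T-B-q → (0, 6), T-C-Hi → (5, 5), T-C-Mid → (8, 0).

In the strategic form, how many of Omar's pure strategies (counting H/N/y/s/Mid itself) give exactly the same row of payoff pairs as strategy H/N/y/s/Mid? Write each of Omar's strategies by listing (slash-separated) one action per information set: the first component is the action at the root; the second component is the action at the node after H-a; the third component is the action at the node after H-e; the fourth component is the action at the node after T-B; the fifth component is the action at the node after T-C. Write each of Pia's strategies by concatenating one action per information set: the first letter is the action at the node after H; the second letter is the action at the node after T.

Row for H/N/y/s/Mid (columns aB, aC, eB, eC): (8,7) (8,7) (1,1) (1,1).
Under H/N/y/s/Mid, Omar's choice at the node after T-B and at the node after T-C can never be reached regardless of what Pia does, so varying those choices leaves every outcome unchanged.
Holding the reachable choices fixed and varying the unreachable ones freely already gives 2 × 2 = 4 equivalent strategies.
No other strategy reproduces this row, so those 4 are the full class: H/N/y/s/Hi, H/N/y/s/Mid, H/N/y/q/Hi, H/N/y/q/Mid.

4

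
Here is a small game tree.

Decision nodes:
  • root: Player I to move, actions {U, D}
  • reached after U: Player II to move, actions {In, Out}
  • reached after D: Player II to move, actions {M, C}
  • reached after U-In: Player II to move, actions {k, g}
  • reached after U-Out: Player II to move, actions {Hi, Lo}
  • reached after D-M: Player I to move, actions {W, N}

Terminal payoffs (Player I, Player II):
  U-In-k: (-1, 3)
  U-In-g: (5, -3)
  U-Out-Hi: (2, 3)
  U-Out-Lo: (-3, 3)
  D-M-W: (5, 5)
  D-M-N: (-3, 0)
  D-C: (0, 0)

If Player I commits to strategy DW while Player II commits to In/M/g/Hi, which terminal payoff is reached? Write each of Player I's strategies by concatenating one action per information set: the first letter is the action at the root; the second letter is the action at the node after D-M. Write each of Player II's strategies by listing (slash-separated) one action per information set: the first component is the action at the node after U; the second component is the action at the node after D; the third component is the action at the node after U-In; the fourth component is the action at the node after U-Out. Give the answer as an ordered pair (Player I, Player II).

(5, 5)

Trace the play path from the root:
  Player I plays D
  Player II plays M at [D]
  Player I plays W at [D-M]
→ terminal payoff (5, 5).
(Player II's choice at the node after U is never reached on this path, so it doesn't affect the outcome.)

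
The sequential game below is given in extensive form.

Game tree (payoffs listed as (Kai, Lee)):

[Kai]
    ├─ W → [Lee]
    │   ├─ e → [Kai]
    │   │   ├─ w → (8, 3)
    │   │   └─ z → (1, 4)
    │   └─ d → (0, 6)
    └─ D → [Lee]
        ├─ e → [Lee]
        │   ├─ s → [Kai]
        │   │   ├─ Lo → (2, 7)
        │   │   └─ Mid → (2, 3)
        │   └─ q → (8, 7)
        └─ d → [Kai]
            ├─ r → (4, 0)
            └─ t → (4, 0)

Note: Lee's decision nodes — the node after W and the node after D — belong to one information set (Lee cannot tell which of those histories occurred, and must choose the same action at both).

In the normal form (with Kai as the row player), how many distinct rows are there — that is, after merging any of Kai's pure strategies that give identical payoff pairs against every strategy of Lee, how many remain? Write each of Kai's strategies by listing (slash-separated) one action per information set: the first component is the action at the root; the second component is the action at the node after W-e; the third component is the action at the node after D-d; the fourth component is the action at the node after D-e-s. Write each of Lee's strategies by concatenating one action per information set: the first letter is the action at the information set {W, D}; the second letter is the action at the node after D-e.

4

Kai has 16 pure strategies: W/w/r/Lo, W/w/r/Mid, W/w/t/Lo, W/w/t/Mid, W/z/r/Lo, W/z/r/Mid, W/z/t/Lo, W/z/t/Mid, D/w/r/Lo, D/w/r/Mid, D/w/t/Lo, D/w/t/Mid, D/z/r/Lo, D/z/r/Mid, D/z/t/Lo, D/z/t/Mid. Columns: es, eq, ds, dq.
{W/w/r/Lo, W/w/r/Mid, W/w/t/Lo, W/w/t/Mid} → row (8,3) (8,3) (0,6) (0,6)
{W/z/r/Lo, W/z/r/Mid, W/z/t/Lo, W/z/t/Mid} → row (1,4) (1,4) (0,6) (0,6)
{D/w/r/Lo, D/w/t/Lo, D/z/r/Lo, D/z/t/Lo} → row (2,7) (8,7) (4,0) (4,0)
{D/w/r/Mid, D/w/t/Mid, D/z/r/Mid, D/z/t/Mid} → row (2,3) (8,7) (4,0) (4,0)
That's 4 distinct rows out of 16 strategies.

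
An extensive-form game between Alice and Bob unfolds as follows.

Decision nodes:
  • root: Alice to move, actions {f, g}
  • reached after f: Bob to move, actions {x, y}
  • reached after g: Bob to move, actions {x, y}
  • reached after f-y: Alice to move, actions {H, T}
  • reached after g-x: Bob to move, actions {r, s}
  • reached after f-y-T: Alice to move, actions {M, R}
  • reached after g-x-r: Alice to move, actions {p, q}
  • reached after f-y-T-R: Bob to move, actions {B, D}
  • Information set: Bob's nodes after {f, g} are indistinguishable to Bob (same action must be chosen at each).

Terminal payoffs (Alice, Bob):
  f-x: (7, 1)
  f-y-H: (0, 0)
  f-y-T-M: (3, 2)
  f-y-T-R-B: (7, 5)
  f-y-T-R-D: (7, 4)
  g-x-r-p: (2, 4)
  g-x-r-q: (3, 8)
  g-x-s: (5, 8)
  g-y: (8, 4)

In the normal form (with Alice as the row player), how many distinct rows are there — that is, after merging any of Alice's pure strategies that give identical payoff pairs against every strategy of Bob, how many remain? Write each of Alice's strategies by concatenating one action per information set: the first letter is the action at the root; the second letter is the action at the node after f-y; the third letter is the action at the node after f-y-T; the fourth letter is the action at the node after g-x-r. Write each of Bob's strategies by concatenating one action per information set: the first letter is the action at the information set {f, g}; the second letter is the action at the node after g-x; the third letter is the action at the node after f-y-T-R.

5

Alice has 16 pure strategies: fHMp, fHMq, fHRp, fHRq, fTMp, fTMq, fTRp, fTRq, gHMp, gHMq, gHRp, gHRq, gTMp, gTMq, gTRp, gTRq. Columns: xrB, xrD, xsB, xsD, yrB, yrD, ysB, ysD.
{fHMp, fHMq, fHRp, fHRq} → row (7,1) (7,1) (7,1) (7,1) (0,0) (0,0) (0,0) (0,0)
{fTMp, fTMq} → row (7,1) (7,1) (7,1) (7,1) (3,2) (3,2) (3,2) (3,2)
{fTRp, fTRq} → row (7,1) (7,1) (7,1) (7,1) (7,5) (7,4) (7,5) (7,4)
{gHMp, gHRp, gTMp, gTRp} → row (2,4) (2,4) (5,8) (5,8) (8,4) (8,4) (8,4) (8,4)
{gHMq, gHRq, gTMq, gTRq} → row (3,8) (3,8) (5,8) (5,8) (8,4) (8,4) (8,4) (8,4)
That's 5 distinct rows out of 16 strategies.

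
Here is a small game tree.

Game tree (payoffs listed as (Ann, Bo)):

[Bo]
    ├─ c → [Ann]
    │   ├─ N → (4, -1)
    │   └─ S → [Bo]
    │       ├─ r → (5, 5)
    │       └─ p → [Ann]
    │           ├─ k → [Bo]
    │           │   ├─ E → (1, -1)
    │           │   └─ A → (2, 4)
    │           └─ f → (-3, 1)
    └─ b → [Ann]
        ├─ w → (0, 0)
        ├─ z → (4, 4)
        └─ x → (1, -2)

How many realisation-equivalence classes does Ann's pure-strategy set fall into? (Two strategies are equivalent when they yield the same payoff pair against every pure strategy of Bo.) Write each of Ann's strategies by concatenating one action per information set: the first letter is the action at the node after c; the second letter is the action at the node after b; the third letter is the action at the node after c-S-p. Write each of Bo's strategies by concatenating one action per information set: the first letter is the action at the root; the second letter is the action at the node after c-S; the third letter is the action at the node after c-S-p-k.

Ann has 12 pure strategies: Nwk, Nwf, Nzk, Nzf, Nxk, Nxf, Swk, Swf, Szk, Szf, Sxk, Sxf. Columns: crE, crA, cpE, cpA, brE, brA, bpE, bpA.
{Nwk, Nwf} → row (4,-1) (4,-1) (4,-1) (4,-1) (0,0) (0,0) (0,0) (0,0)
{Nzk, Nzf} → row (4,-1) (4,-1) (4,-1) (4,-1) (4,4) (4,4) (4,4) (4,4)
{Nxk, Nxf} → row (4,-1) (4,-1) (4,-1) (4,-1) (1,-2) (1,-2) (1,-2) (1,-2)
{Swk} → row (5,5) (5,5) (1,-1) (2,4) (0,0) (0,0) (0,0) (0,0)
{Swf} → row (5,5) (5,5) (-3,1) (-3,1) (0,0) (0,0) (0,0) (0,0)
{Szk} → row (5,5) (5,5) (1,-1) (2,4) (4,4) (4,4) (4,4) (4,4)
{Szf} → row (5,5) (5,5) (-3,1) (-3,1) (4,4) (4,4) (4,4) (4,4)
{Sxk} → row (5,5) (5,5) (1,-1) (2,4) (1,-2) (1,-2) (1,-2) (1,-2)
{Sxf} → row (5,5) (5,5) (-3,1) (-3,1) (1,-2) (1,-2) (1,-2) (1,-2)
That's 9 distinct rows out of 12 strategies.

9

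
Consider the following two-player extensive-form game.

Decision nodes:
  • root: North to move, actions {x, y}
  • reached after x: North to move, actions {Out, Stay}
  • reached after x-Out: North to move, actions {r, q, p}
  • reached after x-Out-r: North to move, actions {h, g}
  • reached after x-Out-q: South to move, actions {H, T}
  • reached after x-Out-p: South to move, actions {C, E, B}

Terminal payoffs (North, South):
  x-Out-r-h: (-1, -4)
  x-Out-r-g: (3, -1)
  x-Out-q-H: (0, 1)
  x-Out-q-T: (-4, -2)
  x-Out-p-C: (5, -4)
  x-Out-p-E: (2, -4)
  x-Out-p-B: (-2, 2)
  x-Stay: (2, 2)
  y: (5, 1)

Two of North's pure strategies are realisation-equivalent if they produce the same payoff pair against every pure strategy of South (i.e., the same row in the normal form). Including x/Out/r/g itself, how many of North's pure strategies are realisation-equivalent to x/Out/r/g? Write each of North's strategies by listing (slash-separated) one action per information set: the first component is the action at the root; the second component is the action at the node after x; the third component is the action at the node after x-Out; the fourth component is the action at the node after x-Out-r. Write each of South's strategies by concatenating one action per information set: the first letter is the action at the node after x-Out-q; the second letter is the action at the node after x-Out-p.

1

Row for x/Out/r/g (columns HC, HE, HB, TC, TE, TB): (3,-1) (3,-1) (3,-1) (3,-1) (3,-1) (3,-1).
Every one of North's information sets is on the play path for some reply by South when North follows x/Out/r/g.
Changing the action at any of them therefore changes at least one column, so only x/Out/r/g itself gives this row.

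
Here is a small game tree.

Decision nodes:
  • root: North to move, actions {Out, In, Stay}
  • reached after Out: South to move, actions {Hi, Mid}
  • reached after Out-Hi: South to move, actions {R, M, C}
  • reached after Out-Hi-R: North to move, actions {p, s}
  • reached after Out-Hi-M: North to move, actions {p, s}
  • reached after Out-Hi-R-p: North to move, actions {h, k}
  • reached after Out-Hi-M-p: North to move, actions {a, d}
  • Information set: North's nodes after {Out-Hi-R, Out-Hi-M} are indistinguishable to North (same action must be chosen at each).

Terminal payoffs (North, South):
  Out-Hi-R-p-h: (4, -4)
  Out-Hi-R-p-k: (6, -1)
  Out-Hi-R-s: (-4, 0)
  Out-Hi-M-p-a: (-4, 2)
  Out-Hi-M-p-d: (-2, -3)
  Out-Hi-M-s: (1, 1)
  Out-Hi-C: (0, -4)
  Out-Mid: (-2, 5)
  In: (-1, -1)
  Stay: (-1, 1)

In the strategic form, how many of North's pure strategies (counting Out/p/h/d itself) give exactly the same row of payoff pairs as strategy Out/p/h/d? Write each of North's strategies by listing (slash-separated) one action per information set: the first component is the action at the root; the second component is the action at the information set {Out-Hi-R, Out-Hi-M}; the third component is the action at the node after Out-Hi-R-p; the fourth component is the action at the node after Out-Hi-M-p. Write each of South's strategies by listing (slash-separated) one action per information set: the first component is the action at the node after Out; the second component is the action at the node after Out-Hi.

1

Row for Out/p/h/d (columns Hi/R, Hi/M, Hi/C, Mid/R, Mid/M, Mid/C): (4,-4) (-2,-3) (0,-4) (-2,5) (-2,5) (-2,5).
Every one of North's information sets is on the play path for some reply by South when North follows Out/p/h/d.
Changing the action at any of them therefore changes at least one column, so only Out/p/h/d itself gives this row.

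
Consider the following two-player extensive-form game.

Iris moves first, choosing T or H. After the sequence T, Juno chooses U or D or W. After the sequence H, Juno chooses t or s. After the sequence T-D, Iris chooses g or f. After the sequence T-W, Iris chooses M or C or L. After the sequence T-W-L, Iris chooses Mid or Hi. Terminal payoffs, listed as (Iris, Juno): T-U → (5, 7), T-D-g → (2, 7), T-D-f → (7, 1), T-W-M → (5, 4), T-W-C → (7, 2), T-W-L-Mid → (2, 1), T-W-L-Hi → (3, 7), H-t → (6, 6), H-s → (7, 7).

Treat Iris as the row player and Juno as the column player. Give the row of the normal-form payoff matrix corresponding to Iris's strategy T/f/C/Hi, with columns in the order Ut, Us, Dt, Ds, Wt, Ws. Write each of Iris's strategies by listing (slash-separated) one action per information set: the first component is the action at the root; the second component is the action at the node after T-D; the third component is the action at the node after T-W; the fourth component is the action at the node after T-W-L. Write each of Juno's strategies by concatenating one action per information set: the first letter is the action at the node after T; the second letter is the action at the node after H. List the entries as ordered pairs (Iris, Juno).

vs Ut: Iris plays T → Juno plays U at [T] → (5, 7)
vs Us: Iris plays T → Juno plays U at [T] → (5, 7)
vs Dt: Iris plays T → Juno plays D at [T] → Iris plays f at [T-D] → (7, 1)
vs Ds: Iris plays T → Juno plays D at [T] → Iris plays f at [T-D] → (7, 1)
vs Wt: Iris plays T → Juno plays W at [T] → Iris plays C at [T-W] → (7, 2)
vs Ws: Iris plays T → Juno plays W at [T] → Iris plays C at [T-W] → (7, 2)

(5,7) (5,7) (7,1) (7,1) (7,2) (7,2)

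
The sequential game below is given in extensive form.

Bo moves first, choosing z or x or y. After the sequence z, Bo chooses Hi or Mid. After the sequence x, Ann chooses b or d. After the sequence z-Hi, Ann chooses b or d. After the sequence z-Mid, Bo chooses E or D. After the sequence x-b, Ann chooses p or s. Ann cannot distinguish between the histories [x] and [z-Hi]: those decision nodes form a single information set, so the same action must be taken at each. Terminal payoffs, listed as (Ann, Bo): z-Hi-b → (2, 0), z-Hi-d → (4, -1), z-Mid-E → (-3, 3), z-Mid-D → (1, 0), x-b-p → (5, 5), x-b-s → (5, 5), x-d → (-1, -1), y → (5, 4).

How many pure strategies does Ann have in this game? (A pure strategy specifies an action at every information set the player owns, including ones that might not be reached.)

Ann owns the information set {x, z-Hi} with actions {b, d} — two choices.
Ann owns the node after x-b with actions {p, s} — two choices.
A pure strategy fixes one action at each information set independently, so the count is the product 2 × 2 = 4.
(For reference, Bo has 12 pure strategies, giving a 4×12 normal-form matrix.)

4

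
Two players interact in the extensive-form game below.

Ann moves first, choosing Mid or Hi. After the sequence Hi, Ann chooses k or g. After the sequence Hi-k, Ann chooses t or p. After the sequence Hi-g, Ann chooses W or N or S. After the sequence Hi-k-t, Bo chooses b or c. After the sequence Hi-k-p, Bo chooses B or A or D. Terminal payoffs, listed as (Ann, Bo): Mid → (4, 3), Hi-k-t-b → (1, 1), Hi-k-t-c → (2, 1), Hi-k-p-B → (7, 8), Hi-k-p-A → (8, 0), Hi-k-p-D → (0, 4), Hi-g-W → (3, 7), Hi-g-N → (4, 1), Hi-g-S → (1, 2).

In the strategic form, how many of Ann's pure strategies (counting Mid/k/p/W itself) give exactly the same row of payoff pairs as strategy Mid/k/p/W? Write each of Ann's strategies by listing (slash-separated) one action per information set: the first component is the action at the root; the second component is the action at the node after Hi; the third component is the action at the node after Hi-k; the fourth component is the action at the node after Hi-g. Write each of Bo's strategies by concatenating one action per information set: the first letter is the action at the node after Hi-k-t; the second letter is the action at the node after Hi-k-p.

Row for Mid/k/p/W (columns bB, bA, bD, cB, cA, cD): (4,3) (4,3) (4,3) (4,3) (4,3) (4,3).
Under Mid/k/p/W, Ann's choice at the node after Hi and at the node after Hi-k and at the node after Hi-g can never be reached regardless of what Bo does, so varying those choices leaves every outcome unchanged.
Holding the reachable choices fixed and varying the unreachable ones freely already gives 2 × 2 × 3 = 12 equivalent strategies.
No other strategy reproduces this row, so those 12 are the full class: Mid/k/t/W, Mid/k/t/N, Mid/k/t/S, Mid/k/p/W, Mid/k/p/N, Mid/k/p/S, Mid/g/t/W, Mid/g/t/N, Mid/g/t/S, Mid/g/p/W, Mid/g/p/N, Mid/g/p/S.

12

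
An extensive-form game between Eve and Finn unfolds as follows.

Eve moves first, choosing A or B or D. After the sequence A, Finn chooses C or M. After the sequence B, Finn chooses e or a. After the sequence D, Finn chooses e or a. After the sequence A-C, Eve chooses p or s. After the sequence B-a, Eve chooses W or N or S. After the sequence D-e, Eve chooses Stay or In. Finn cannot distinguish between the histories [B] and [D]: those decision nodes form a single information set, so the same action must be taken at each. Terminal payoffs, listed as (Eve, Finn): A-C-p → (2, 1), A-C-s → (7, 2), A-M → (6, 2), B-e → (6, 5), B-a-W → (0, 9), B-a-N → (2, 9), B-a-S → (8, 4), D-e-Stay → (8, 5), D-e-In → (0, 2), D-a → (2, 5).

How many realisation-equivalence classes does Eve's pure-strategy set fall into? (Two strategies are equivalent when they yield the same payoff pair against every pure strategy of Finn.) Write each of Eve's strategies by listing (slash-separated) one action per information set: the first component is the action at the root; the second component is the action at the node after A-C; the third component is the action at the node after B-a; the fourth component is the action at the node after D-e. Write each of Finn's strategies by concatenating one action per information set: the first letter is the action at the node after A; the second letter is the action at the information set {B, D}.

7

Eve has 36 pure strategies: A/p/W/Stay, A/p/W/In, A/p/N/Stay, A/p/N/In, A/p/S/Stay, A/p/S/In, A/s/W/Stay, A/s/W/In, A/s/N/Stay, A/s/N/In, A/s/S/Stay, A/s/S/In, B/p/W/Stay, B/p/W/In, B/p/N/Stay, B/p/N/In, B/p/S/Stay, B/p/S/In, B/s/W/Stay, B/s/W/In, B/s/N/Stay, B/s/N/In, B/s/S/Stay, B/s/S/In, D/p/W/Stay, D/p/W/In, D/p/N/Stay, D/p/N/In, D/p/S/Stay, D/p/S/In, D/s/W/Stay, D/s/W/In, D/s/N/Stay, D/s/N/In, D/s/S/Stay, D/s/S/In. Columns: Ce, Ca, Me, Ma.
{A/p/W/Stay, A/p/W/In, A/p/N/Stay, A/p/N/In, A/p/S/Stay, A/p/S/In} → row (2,1) (2,1) (6,2) (6,2)
{A/s/W/Stay, A/s/W/In, A/s/N/Stay, A/s/N/In, A/s/S/Stay, A/s/S/In} → row (7,2) (7,2) (6,2) (6,2)
{B/p/W/Stay, B/p/W/In, B/s/W/Stay, B/s/W/In} → row (6,5) (0,9) (6,5) (0,9)
{B/p/N/Stay, B/p/N/In, B/s/N/Stay, B/s/N/In} → row (6,5) (2,9) (6,5) (2,9)
{B/p/S/Stay, B/p/S/In, B/s/S/Stay, B/s/S/In} → row (6,5) (8,4) (6,5) (8,4)
{D/p/W/Stay, D/p/N/Stay, D/p/S/Stay, D/s/W/Stay, D/s/N/Stay, D/s/S/Stay} → row (8,5) (2,5) (8,5) (2,5)
{D/p/W/In, D/p/N/In, D/p/S/In, D/s/W/In, D/s/N/In, D/s/S/In} → row (0,2) (2,5) (0,2) (2,5)
That's 7 distinct rows out of 36 strategies.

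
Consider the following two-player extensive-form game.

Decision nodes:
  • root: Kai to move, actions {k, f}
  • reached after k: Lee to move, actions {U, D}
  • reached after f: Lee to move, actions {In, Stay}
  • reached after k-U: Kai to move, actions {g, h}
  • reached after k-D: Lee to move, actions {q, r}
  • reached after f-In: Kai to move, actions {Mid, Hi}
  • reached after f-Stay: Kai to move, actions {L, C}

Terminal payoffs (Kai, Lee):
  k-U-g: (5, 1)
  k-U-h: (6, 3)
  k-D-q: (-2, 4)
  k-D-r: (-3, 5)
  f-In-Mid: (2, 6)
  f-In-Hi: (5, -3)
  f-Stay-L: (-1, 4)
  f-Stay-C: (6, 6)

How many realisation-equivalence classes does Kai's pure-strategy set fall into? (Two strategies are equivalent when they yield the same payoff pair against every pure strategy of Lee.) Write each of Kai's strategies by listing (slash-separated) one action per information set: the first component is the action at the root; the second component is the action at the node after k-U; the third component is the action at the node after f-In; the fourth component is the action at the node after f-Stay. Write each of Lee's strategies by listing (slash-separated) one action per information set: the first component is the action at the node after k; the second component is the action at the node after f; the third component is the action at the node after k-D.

6

Kai has 16 pure strategies: k/g/Mid/L, k/g/Mid/C, k/g/Hi/L, k/g/Hi/C, k/h/Mid/L, k/h/Mid/C, k/h/Hi/L, k/h/Hi/C, f/g/Mid/L, f/g/Mid/C, f/g/Hi/L, f/g/Hi/C, f/h/Mid/L, f/h/Mid/C, f/h/Hi/L, f/h/Hi/C. Columns: U/In/q, U/In/r, U/Stay/q, U/Stay/r, D/In/q, D/In/r, D/Stay/q, D/Stay/r.
{k/g/Mid/L, k/g/Mid/C, k/g/Hi/L, k/g/Hi/C} → row (5,1) (5,1) (5,1) (5,1) (-2,4) (-3,5) (-2,4) (-3,5)
{k/h/Mid/L, k/h/Mid/C, k/h/Hi/L, k/h/Hi/C} → row (6,3) (6,3) (6,3) (6,3) (-2,4) (-3,5) (-2,4) (-3,5)
{f/g/Mid/L, f/h/Mid/L} → row (2,6) (2,6) (-1,4) (-1,4) (2,6) (2,6) (-1,4) (-1,4)
{f/g/Mid/C, f/h/Mid/C} → row (2,6) (2,6) (6,6) (6,6) (2,6) (2,6) (6,6) (6,6)
{f/g/Hi/L, f/h/Hi/L} → row (5,-3) (5,-3) (-1,4) (-1,4) (5,-3) (5,-3) (-1,4) (-1,4)
{f/g/Hi/C, f/h/Hi/C} → row (5,-3) (5,-3) (6,6) (6,6) (5,-3) (5,-3) (6,6) (6,6)
That's 6 distinct rows out of 16 strategies.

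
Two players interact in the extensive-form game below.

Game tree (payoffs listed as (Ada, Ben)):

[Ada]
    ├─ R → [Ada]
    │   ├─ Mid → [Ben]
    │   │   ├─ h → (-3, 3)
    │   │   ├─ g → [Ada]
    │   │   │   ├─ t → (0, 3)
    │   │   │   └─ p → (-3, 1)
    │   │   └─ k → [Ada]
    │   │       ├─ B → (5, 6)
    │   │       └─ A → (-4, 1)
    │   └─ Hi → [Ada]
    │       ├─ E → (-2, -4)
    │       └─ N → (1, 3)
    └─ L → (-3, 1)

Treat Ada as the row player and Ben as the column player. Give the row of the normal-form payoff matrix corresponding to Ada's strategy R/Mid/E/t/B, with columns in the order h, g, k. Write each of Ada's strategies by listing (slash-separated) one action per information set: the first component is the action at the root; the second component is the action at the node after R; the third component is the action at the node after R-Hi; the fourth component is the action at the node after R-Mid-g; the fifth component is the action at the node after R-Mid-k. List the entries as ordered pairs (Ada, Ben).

(-3,3) (0,3) (5,6)

vs h: Ada plays R → Ada plays Mid at [R] → Ben plays h at [R-Mid] → (-3, 3)
vs g: Ada plays R → Ada plays Mid at [R] → Ben plays g at [R-Mid] → Ada plays t at [R-Mid-g] → (0, 3)
vs k: Ada plays R → Ada plays Mid at [R] → Ben plays k at [R-Mid] → Ada plays B at [R-Mid-k] → (5, 6)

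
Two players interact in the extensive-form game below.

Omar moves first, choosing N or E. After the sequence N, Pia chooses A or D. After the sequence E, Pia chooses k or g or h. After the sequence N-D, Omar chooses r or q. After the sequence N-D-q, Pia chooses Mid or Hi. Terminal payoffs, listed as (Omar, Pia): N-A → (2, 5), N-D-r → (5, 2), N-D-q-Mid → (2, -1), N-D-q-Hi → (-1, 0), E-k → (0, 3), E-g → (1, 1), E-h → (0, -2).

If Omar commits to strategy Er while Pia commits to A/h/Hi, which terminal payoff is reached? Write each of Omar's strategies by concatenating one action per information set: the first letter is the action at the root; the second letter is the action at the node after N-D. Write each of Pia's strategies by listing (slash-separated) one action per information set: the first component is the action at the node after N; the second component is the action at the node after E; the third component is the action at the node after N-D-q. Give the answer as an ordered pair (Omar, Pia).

(0, -2)

Trace the play path from the root:
  Omar plays E
  Pia plays h at [E]
→ terminal payoff (0, -2).
(Omar's choice at the node after N-D is never reached on this path, so it doesn't affect the outcome.)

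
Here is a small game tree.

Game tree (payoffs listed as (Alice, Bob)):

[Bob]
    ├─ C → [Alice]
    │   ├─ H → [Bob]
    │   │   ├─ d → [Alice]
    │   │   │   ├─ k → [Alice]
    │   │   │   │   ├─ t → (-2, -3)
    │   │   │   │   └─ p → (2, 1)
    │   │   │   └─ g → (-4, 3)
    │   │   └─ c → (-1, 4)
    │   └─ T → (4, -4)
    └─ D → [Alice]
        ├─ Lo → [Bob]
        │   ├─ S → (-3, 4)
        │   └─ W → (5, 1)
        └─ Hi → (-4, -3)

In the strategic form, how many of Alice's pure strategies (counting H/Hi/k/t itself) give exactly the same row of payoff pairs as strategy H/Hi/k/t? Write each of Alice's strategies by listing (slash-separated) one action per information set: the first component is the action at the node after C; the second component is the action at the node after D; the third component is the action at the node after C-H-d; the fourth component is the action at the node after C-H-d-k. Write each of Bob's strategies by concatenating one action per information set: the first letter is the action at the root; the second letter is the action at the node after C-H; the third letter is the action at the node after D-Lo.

Row for H/Hi/k/t (columns CdS, CdW, CcS, CcW, DdS, DdW, DcS, DcW): (-2,-3) (-2,-3) (-1,4) (-1,4) (-4,-3) (-4,-3) (-4,-3) (-4,-3).
Every one of Alice's information sets is on the play path for some reply by Bob when Alice follows H/Hi/k/t.
Changing the action at any of them therefore changes at least one column, so only H/Hi/k/t itself gives this row.

1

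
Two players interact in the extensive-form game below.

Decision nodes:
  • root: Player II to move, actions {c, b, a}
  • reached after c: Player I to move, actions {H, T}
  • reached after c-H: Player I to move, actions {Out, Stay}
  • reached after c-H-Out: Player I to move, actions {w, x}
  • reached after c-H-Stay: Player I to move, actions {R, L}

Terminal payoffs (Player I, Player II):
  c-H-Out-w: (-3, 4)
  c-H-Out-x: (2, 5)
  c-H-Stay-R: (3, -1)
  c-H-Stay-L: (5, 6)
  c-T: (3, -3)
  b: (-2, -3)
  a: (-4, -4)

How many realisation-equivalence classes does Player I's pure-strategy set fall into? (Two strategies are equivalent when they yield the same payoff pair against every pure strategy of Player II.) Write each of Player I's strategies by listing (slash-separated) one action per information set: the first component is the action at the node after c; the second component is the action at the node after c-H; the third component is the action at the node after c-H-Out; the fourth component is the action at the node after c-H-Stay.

Player I has 16 pure strategies: H/Out/w/R, H/Out/w/L, H/Out/x/R, H/Out/x/L, H/Stay/w/R, H/Stay/w/L, H/Stay/x/R, H/Stay/x/L, T/Out/w/R, T/Out/w/L, T/Out/x/R, T/Out/x/L, T/Stay/w/R, T/Stay/w/L, T/Stay/x/R, T/Stay/x/L. Columns: c, b, a.
{H/Out/w/R, H/Out/w/L} → row (-3,4) (-2,-3) (-4,-4)
{H/Out/x/R, H/Out/x/L} → row (2,5) (-2,-3) (-4,-4)
{H/Stay/w/R, H/Stay/x/R} → row (3,-1) (-2,-3) (-4,-4)
{H/Stay/w/L, H/Stay/x/L} → row (5,6) (-2,-3) (-4,-4)
{T/Out/w/R, T/Out/w/L, T/Out/x/R, T/Out/x/L, T/Stay/w/R, T/Stay/w/L, T/Stay/x/R, T/Stay/x/L} → row (3,-3) (-2,-3) (-4,-4)
That's 5 distinct rows out of 16 strategies.

5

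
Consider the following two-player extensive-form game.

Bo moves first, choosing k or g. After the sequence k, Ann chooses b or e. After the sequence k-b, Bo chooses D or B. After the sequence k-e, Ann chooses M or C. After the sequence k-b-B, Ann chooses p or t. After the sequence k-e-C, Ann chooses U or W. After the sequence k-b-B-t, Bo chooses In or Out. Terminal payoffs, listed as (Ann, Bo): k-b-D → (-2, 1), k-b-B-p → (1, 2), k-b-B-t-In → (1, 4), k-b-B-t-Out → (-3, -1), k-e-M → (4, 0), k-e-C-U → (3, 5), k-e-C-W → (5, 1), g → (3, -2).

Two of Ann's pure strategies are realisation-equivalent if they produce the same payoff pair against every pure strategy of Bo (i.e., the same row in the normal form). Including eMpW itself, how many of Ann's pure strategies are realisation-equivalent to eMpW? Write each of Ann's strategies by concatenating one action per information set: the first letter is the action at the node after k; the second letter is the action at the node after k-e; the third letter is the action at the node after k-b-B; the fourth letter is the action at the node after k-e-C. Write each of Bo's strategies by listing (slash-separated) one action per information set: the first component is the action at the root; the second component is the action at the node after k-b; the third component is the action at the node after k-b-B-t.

Row for eMpW (columns k/D/In, k/D/Out, k/B/In, k/B/Out, g/D/In, g/D/Out, g/B/In, g/B/Out): (4,0) (4,0) (4,0) (4,0) (3,-2) (3,-2) (3,-2) (3,-2).
Under eMpW, Ann's choice at the node after k-b-B and at the node after k-e-C can never be reached regardless of what Bo does, so varying those choices leaves every outcome unchanged.
Holding the reachable choices fixed and varying the unreachable ones freely already gives 2 × 2 = 4 equivalent strategies.
No other strategy reproduces this row, so those 4 are the full class: eMpU, eMpW, eMtU, eMtW.

4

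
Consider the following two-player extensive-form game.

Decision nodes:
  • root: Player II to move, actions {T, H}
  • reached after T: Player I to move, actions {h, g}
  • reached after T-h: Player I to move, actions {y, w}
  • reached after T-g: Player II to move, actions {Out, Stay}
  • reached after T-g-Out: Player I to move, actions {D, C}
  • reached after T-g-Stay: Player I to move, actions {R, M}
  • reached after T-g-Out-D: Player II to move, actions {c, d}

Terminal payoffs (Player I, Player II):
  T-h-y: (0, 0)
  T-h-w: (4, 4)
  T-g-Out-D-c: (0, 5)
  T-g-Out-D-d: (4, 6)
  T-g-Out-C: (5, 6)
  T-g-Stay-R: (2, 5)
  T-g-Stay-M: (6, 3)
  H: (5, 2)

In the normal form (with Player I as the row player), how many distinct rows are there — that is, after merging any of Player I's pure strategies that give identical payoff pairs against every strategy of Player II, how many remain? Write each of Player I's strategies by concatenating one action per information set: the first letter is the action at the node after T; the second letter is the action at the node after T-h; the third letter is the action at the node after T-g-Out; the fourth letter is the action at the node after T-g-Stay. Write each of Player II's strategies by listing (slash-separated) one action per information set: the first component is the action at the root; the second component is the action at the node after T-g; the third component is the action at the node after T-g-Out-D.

Player I has 16 pure strategies: hyDR, hyDM, hyCR, hyCM, hwDR, hwDM, hwCR, hwCM, gyDR, gyDM, gyCR, gyCM, gwDR, gwDM, gwCR, gwCM. Columns: T/Out/c, T/Out/d, T/Stay/c, T/Stay/d, H/Out/c, H/Out/d, H/Stay/c, H/Stay/d.
{hyDR, hyDM, hyCR, hyCM} → row (0,0) (0,0) (0,0) (0,0) (5,2) (5,2) (5,2) (5,2)
{hwDR, hwDM, hwCR, hwCM} → row (4,4) (4,4) (4,4) (4,4) (5,2) (5,2) (5,2) (5,2)
{gyDR, gwDR} → row (0,5) (4,6) (2,5) (2,5) (5,2) (5,2) (5,2) (5,2)
{gyDM, gwDM} → row (0,5) (4,6) (6,3) (6,3) (5,2) (5,2) (5,2) (5,2)
{gyCR, gwCR} → row (5,6) (5,6) (2,5) (2,5) (5,2) (5,2) (5,2) (5,2)
{gyCM, gwCM} → row (5,6) (5,6) (6,3) (6,3) (5,2) (5,2) (5,2) (5,2)
That's 6 distinct rows out of 16 strategies.

6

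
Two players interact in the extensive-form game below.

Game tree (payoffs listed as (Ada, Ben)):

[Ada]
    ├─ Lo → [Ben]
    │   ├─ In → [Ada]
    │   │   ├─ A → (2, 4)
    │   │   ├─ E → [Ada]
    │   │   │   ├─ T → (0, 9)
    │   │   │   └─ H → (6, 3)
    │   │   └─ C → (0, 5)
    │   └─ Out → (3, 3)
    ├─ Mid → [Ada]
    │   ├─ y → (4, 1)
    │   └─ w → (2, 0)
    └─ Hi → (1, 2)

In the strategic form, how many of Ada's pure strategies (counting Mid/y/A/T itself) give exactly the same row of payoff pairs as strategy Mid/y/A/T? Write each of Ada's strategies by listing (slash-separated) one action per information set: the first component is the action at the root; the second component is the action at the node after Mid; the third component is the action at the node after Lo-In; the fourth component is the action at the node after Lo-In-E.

6

Row for Mid/y/A/T (columns In, Out): (4,1) (4,1).
Under Mid/y/A/T, Ada's choice at the node after Lo-In and at the node after Lo-In-E can never be reached regardless of what Ben does, so varying those choices leaves every outcome unchanged.
Holding the reachable choices fixed and varying the unreachable ones freely already gives 3 × 2 = 6 equivalent strategies.
No other strategy reproduces this row, so those 6 are the full class: Mid/y/A/T, Mid/y/A/H, Mid/y/E/T, Mid/y/E/H, Mid/y/C/T, Mid/y/C/H.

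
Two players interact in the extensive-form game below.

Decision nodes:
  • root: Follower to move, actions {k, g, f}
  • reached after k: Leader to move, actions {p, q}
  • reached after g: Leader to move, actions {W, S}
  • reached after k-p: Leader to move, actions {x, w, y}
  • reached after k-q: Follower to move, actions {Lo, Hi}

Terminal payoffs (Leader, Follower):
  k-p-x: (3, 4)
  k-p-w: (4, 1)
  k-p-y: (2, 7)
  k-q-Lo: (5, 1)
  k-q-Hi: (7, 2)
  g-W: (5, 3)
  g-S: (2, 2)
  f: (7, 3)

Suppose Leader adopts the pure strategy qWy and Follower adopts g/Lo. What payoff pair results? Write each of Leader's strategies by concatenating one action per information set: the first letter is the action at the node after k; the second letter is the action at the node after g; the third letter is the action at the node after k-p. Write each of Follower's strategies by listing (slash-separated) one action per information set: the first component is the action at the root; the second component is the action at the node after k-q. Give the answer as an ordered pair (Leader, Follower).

(5, 3)

Trace the play path from the root:
  Follower plays g
  Leader plays W at [g]
→ terminal payoff (5, 3).
(Leader's choice at the node after k is never reached on this path, so it doesn't affect the outcome.)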